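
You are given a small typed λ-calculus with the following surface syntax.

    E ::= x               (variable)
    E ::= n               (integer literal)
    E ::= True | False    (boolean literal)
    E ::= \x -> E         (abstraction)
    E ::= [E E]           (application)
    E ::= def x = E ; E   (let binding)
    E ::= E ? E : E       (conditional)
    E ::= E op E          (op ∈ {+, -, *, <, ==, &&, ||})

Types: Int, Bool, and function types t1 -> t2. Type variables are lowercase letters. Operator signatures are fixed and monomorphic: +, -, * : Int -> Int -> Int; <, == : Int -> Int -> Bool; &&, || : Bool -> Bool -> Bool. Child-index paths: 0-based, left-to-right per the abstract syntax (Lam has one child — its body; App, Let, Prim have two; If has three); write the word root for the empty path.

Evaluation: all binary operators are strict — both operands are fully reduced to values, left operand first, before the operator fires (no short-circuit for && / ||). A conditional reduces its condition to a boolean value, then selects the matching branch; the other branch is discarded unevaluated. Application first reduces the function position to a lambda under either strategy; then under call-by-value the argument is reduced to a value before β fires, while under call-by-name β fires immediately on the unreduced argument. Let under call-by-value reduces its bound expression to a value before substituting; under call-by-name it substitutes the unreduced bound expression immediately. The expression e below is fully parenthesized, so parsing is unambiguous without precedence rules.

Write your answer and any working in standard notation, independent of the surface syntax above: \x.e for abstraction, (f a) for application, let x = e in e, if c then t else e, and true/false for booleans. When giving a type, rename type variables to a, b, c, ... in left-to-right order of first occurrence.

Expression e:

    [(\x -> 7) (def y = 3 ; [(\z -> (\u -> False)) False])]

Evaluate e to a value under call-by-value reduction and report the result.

Answer: 7

Derivation:
step 0: ((\x.7) (let y = 3 in ((\z.(\u.false)) false)))
step 1: [let@1] ((\x.7) ((\z.(\u.false)) false))
step 2: [beta@1] ((\x.7) (\u.false))
step 3: [beta@root] 7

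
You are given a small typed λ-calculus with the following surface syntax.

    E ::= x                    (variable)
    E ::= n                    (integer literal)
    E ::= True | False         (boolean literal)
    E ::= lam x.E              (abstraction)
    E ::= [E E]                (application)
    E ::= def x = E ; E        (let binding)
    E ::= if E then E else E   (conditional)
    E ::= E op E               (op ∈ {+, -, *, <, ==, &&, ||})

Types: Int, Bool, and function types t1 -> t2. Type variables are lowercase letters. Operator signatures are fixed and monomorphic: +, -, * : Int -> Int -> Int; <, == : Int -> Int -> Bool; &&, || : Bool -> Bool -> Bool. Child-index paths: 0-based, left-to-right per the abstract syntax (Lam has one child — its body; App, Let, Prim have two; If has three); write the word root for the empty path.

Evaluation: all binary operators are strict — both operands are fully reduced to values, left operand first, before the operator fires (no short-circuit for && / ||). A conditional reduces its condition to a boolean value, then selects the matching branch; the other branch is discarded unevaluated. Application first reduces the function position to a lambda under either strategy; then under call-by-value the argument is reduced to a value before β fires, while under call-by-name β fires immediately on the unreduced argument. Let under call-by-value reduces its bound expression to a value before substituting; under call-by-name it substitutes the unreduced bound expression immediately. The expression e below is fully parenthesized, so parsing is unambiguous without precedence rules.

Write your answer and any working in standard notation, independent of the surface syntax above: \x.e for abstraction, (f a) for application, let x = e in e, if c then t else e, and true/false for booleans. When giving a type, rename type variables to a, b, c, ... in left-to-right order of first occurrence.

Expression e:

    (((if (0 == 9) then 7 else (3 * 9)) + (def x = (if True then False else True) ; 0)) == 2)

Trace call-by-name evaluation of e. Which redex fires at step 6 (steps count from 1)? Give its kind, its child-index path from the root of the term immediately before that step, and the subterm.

Trace:
step 0: (((if (0 == 9) then 7 else (3 * 9)) + (let x = (if true then false else true) in 0)) == 2)
step 1: [delta@0.0.0] (((if false then 7 else (3 * 9)) + (let x = (if true then false else true) in 0)) == 2)
step 2: [if@0.0] (((3 * 9) + (let x = (if true then false else true) in 0)) == 2)
step 3: [delta@0.0] ((27 + (let x = (if true then false else true) in 0)) == 2)
step 4: [let@0.1] ((27 + 0) == 2)
step 5: [delta@0] (27 == 2)
step 6: [delta@root] false

Answer: delta at root : (27 == 2)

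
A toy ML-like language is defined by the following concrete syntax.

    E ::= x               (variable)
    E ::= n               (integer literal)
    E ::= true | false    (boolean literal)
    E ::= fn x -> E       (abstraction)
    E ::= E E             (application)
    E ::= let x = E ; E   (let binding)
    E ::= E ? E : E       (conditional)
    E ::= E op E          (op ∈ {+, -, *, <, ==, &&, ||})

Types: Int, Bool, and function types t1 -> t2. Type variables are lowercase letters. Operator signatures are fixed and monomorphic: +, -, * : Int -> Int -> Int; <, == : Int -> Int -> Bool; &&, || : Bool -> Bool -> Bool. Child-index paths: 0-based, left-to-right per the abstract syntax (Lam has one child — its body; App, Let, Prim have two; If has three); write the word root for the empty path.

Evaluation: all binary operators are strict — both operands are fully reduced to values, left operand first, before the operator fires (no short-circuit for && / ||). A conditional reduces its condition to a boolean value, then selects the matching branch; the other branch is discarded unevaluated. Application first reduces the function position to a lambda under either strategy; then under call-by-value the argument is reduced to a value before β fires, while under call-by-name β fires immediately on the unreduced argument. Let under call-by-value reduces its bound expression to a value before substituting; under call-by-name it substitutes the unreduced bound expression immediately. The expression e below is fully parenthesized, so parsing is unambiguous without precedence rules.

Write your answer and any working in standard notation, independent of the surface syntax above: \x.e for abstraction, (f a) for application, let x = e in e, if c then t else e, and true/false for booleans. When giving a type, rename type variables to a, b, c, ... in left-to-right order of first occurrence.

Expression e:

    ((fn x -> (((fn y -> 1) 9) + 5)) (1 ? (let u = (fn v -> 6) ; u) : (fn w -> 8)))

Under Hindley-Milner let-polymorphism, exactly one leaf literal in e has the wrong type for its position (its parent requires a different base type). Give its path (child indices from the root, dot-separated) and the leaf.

Trace:
\y._ : b -> Int
  unify b -> Int ~ Int -> c
  unify b ~ Int
  unify Int ~ c
_ _ : Int
  unify Int ~ Int
  unify Int ~ Int
\x._ : a -> Int
  unify Int ~ Bool
  FAIL: mismatch Int ~ Bool

Answer: 1.0 : 1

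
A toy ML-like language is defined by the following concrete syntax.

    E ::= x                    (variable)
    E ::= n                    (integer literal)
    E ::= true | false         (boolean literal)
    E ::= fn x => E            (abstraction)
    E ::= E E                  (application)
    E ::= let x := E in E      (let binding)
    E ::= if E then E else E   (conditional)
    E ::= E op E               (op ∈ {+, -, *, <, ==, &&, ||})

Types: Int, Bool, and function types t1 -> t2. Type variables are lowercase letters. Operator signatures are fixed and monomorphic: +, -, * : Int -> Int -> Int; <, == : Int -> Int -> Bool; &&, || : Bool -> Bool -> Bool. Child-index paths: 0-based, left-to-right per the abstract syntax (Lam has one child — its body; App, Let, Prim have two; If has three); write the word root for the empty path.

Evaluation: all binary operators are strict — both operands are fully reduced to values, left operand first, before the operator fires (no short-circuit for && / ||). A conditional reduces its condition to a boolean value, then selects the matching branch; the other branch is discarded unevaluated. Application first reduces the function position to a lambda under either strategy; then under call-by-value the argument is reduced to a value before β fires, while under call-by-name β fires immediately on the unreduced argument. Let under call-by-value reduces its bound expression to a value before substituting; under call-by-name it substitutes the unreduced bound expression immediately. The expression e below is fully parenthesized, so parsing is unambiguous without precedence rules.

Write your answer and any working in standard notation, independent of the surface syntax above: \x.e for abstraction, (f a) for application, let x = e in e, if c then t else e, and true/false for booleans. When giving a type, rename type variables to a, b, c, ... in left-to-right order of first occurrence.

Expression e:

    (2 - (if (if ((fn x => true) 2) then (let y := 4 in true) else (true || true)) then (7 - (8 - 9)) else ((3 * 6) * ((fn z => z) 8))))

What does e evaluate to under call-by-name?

Answer: -6

Trace:
step 0: (2 - (if (if ((\x.true) 2) then (let y = 4 in true) else (true || true)) then (7 - (8 - 9)) else ((3 * 6) * ((\z.z) 8))))
step 1: [beta@1.0.0] (2 - (if (if true then (let y = 4 in true) else (true || true)) then (7 - (8 - 9)) else ((3 * 6) * ((\z.z) 8))))
step 2: [if@1.0] (2 - (if (let y = 4 in true) then (7 - (8 - 9)) else ((3 * 6) * ((\z.z) 8))))
step 3: [let@1.0] (2 - (if true then (7 - (8 - 9)) else ((3 * 6) * ((\z.z) 8))))
step 4: [if@1] (2 - (7 - (8 - 9)))
step 5: [delta@1.1] (2 - (7 - -1))
step 6: [delta@1] (2 - 8)
step 7: [delta@root] -6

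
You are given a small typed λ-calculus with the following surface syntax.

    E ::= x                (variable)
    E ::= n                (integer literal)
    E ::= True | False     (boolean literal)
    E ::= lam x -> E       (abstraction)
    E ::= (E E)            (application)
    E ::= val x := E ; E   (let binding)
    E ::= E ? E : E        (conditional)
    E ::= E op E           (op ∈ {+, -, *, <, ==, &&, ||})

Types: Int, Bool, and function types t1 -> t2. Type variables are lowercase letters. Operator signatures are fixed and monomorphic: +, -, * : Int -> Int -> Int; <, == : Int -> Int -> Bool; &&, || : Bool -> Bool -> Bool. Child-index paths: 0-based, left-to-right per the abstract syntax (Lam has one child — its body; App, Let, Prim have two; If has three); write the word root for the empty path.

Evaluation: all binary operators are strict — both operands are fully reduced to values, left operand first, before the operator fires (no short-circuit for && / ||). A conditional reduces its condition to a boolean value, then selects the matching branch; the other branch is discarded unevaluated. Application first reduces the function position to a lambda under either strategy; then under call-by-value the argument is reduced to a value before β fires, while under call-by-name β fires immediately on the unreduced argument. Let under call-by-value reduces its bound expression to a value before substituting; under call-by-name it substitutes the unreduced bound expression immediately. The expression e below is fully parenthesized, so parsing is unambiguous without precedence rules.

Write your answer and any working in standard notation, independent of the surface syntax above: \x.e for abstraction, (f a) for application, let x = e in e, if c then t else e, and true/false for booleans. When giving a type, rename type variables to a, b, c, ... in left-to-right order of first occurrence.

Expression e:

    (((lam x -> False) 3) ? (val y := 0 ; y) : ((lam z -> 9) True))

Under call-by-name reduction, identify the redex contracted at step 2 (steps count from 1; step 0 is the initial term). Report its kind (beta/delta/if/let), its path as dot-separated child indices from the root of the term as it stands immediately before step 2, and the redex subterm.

Derivation:
step 0: (if ((\x.false) 3) then (let y = 0 in y) else ((\z.9) true))
step 1: [beta@0] (if false then (let y = 0 in y) else ((\z.9) true))
step 2: [if@root] ((\z.9) true)

Answer: if at root : (if false then (let y = 0 in y) else ((\z.9) true))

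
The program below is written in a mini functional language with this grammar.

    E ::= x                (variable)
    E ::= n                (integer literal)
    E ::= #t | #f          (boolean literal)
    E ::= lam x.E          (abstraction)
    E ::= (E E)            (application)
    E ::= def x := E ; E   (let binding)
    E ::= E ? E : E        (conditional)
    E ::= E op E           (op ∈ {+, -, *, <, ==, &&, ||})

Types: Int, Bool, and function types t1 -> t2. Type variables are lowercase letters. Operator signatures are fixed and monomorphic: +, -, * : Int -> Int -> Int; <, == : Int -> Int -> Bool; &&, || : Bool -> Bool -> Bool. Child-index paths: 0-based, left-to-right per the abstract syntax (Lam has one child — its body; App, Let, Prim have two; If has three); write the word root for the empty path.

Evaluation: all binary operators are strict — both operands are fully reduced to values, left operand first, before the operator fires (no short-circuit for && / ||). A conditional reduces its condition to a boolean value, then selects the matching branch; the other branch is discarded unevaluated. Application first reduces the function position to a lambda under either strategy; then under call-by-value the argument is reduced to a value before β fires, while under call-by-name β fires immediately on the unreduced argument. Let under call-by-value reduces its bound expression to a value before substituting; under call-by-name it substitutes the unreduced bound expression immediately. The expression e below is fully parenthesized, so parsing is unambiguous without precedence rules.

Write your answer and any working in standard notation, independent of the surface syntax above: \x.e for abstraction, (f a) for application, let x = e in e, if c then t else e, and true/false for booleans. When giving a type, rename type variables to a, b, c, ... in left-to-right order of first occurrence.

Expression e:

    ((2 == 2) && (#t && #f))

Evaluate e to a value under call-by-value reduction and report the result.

Working:
step 0: ((2 == 2) && (true && false))
step 1: [delta@0] (true && (true && false))
step 2: [delta@1] (true && false)
step 3: [delta@root] false

Answer: false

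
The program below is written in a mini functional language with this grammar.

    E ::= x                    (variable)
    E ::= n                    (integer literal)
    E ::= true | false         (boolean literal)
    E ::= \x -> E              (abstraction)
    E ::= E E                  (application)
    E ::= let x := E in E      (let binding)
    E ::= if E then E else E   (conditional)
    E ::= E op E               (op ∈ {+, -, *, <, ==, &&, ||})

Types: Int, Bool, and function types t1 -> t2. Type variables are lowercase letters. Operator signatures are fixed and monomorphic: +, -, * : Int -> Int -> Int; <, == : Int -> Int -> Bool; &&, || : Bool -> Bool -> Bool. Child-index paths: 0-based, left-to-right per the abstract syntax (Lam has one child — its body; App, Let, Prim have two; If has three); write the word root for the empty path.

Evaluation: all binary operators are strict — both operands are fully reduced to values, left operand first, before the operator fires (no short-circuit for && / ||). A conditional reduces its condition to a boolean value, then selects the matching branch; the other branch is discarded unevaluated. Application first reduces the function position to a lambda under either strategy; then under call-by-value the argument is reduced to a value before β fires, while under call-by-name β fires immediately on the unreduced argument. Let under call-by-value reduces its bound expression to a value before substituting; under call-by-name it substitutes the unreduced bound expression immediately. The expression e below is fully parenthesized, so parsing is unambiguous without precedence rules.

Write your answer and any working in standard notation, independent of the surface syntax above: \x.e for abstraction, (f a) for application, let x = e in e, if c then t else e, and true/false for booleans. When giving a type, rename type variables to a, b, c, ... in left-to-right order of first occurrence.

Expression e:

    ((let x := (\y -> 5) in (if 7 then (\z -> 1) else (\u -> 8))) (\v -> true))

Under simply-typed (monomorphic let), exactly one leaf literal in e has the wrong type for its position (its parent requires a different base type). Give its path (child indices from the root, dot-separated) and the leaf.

Trace:
\y._ : a -> Int
let x : a -> Int
  unify Int ~ Bool
  FAIL: mismatch Int ~ Bool

Answer: 0.1.0 : 7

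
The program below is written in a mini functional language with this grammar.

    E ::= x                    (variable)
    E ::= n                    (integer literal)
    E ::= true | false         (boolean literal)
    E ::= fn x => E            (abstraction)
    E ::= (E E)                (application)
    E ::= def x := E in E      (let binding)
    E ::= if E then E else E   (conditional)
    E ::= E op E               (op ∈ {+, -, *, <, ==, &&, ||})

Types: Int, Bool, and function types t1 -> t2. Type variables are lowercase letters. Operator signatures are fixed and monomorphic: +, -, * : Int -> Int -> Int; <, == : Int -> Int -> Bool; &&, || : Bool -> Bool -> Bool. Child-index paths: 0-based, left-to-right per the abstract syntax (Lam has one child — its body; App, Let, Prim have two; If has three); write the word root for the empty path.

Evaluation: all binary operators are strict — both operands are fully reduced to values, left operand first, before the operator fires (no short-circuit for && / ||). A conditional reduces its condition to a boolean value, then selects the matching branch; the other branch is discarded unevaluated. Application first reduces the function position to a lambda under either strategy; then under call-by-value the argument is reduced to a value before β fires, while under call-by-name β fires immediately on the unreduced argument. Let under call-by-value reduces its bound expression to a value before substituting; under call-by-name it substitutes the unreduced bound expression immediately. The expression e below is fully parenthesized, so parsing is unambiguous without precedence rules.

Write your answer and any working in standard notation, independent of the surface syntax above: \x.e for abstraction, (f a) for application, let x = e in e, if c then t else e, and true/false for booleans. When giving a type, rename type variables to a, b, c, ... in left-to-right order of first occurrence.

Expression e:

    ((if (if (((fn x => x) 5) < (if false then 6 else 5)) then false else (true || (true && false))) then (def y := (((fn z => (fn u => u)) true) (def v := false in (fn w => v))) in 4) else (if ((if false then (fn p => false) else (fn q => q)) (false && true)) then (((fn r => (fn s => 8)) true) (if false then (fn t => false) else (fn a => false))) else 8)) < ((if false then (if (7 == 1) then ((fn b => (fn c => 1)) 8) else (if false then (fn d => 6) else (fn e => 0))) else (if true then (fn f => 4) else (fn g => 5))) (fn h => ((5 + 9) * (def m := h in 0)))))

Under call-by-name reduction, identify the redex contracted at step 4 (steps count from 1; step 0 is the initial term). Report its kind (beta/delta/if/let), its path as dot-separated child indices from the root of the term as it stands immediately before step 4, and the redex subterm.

Working:
step 0: ((if (if (((\x.x) 5) < (if false then 6 else 5)) then false else (true || (true && false))) then (let y = (((\z.(\u.u)) true) (let v = false in (\w.v))) in 4) else (if ((if false then (\p.false) else (\q.q)) (false && true)) then (((\r.(\s.8)) true) (if false then (\t.false) else (\a.false))) else 8)) < ((if false then (if (7 == 1) then ((\b.(\c.1)) 8) else (if false then (\d.6) else (\e.0))) else (if true then (\f.4) else (\g.5))) (\h.((5 + 9) * (let m = h in 0)))))
step 1: [beta@0.0.0.0] ((if (if (5 < (if false then 6 else 5)) then false else (true || (true && false))) then (let y = (((\z.(\u.u)) true) (let v = false in (\w.v))) in 4) else (if ((if false then (\p.false) else (\q.q)) (false && true)) then (((\r.(\s.8)) true) (if false then (\t.false) else (\a.false))) else 8)) < ((if false then (if (7 == 1) then ((\b.(\c.1)) 8) else (if false then (\d.6) else (\e.0))) else (if true then (\f.4) else (\g.5))) (\h.((5 + 9) * (let m = h in 0)))))
step 2: [if@0.0.0.1] ((if (if (5 < 5) then false else (true || (true && false))) then (let y = (((\z.(\u.u)) true) (let v = false in (\w.v))) in 4) else (if ((if false then (\p.false) else (\q.q)) (false && true)) then (((\r.(\s.8)) true) (if false then (\t.false) else (\a.false))) else 8)) < ((if false then (if (7 == 1) then ((\b.(\c.1)) 8) else (if false then (\d.6) else (\e.0))) else (if true then (\f.4) else (\g.5))) (\h.((5 + 9) * (let m = h in 0)))))
step 3: [delta@0.0.0] ((if (if false then false else (true || (true && false))) then (let y = (((\z.(\u.u)) true) (let v = false in (\w.v))) in 4) else (if ((if false then (\p.false) else (\q.q)) (false && true)) then (((\r.(\s.8)) true) (if false then (\t.false) else (\a.false))) else 8)) < ((if false then (if (7 == 1) then ((\b.(\c.1)) 8) else (if false then (\d.6) else (\e.0))) else (if true then (\f.4) else (\g.5))) (\h.((5 + 9) * (let m = h in 0)))))
step 4: [if@0.0] ((if (true || (true && false)) then (let y = (((\z.(\u.u)) true) (let v = false in (\w.v))) in 4) else (if ((if false then (\p.false) else (\q.q)) (false && true)) then (((\r.(\s.8)) true) (if false then (\t.false) else (\a.false))) else 8)) < ((if false then (if (7 == 1) then ((\b.(\c.1)) 8) else (if false then (\d.6) else (\e.0))) else (if true then (\f.4) else (\g.5))) (\h.((5 + 9) * (let m = h in 0)))))

Answer: if at 0.0 : (if false then false else (true || (true && false)))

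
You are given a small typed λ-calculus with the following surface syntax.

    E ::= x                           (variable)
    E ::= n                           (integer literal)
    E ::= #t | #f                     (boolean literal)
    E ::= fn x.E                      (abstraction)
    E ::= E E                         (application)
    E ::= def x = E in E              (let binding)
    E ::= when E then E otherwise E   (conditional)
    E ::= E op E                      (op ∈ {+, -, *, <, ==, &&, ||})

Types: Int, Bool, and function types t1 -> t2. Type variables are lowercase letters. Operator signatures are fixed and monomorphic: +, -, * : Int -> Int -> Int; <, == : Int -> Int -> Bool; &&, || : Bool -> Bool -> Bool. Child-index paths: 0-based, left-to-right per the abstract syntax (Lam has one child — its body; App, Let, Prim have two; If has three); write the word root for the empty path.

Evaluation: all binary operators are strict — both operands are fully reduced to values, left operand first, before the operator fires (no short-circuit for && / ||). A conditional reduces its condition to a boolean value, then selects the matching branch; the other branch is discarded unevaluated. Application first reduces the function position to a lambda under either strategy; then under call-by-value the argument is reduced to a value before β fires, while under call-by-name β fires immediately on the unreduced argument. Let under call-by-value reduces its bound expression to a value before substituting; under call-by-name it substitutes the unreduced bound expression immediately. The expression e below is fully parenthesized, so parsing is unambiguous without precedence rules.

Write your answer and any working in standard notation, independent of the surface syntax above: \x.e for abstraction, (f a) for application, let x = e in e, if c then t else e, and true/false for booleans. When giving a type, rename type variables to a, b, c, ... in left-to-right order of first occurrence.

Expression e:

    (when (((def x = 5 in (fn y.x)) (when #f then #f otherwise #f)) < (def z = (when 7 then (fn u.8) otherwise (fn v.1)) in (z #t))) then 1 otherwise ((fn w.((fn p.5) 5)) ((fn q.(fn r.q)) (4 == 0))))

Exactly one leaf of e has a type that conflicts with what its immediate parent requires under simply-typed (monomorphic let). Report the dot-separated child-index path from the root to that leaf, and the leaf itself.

Answer: 0.1.0.0 : 7

Derivation:
let x : Int
x : Int
\y._ : a -> Int
  unify Bool ~ Bool
  unify Bool ~ Bool
  unify a -> Int ~ Bool -> b
  unify a ~ Bool
  unify Int ~ b
_ _ : Int
  unify Int ~ Int
  unify Int ~ Bool
  FAIL: mismatch Int ~ Bool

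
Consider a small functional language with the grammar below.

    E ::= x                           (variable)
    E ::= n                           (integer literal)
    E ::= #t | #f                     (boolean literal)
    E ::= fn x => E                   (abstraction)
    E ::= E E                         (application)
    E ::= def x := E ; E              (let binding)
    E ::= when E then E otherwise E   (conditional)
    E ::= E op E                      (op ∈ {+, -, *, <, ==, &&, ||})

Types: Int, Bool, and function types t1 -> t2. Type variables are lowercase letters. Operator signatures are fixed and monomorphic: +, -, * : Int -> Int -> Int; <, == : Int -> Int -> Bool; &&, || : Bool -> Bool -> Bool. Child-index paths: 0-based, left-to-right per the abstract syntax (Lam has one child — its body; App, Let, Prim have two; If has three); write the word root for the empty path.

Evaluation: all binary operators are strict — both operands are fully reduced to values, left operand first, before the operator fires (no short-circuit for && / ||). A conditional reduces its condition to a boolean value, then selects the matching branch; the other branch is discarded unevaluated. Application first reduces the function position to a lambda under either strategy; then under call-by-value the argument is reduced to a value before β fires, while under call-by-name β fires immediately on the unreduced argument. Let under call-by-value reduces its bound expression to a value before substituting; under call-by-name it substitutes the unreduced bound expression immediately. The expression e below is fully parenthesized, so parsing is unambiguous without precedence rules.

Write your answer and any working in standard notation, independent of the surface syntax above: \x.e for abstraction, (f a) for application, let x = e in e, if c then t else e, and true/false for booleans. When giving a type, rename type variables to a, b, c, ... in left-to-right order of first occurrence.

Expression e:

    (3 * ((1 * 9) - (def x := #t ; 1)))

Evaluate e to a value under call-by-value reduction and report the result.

Derivation:
step 0: (3 * ((1 * 9) - (let x = true in 1)))
step 1: [delta@1.0] (3 * (9 - (let x = true in 1)))
step 2: [let@1.1] (3 * (9 - 1))
step 3: [delta@1] (3 * 8)
step 4: [delta@root] 24

Answer: 24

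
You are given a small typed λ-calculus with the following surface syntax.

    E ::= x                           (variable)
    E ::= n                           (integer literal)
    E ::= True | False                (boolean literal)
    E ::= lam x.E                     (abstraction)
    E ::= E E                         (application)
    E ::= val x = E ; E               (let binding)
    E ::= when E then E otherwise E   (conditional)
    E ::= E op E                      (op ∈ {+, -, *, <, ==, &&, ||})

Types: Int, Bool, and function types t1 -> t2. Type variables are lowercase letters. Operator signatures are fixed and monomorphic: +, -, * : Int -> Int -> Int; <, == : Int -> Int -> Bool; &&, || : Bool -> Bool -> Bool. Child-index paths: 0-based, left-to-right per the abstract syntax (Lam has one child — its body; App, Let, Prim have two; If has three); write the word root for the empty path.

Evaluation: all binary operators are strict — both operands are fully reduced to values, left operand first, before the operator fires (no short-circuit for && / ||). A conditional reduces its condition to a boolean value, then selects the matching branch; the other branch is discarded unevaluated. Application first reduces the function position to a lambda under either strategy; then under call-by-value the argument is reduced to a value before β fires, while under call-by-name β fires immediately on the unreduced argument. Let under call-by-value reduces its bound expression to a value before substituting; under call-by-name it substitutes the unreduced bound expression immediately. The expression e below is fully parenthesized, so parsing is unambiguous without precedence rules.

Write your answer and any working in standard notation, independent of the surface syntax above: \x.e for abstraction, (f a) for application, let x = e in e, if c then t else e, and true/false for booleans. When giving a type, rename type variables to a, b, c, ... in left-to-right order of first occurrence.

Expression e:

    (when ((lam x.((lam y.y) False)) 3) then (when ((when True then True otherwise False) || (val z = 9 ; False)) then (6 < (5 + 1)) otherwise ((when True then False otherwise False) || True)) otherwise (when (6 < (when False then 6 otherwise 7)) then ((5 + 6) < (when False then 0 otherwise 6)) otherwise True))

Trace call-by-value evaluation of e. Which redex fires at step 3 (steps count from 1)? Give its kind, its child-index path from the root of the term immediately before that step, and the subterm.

Answer: if at root : (if false then (if ((if true then true else false) || (let z = 9 in false)) then (6 < (5 + 1)) else ((if true then false else false) || true)) else (if (6 < (if false then 6 else 7)) then ((5 + 6) < (if false then 0 else 6)) else true))

Derivation:
step 0: (if ((\x.((\y.y) false)) 3) then (if ((if true then true else false) || (let z = 9 in false)) then (6 < (5 + 1)) else ((if true then false else false) || true)) else (if (6 < (if false then 6 else 7)) then ((5 + 6) < (if false then 0 else 6)) else true))
step 1: [beta@0] (if ((\y.y) false) then (if ((if true then true else false) || (let z = 9 in false)) then (6 < (5 + 1)) else ((if true then false else false) || true)) else (if (6 < (if false then 6 else 7)) then ((5 + 6) < (if false then 0 else 6)) else true))
step 2: [beta@0] (if false then (if ((if true then true else false) || (let z = 9 in false)) then (6 < (5 + 1)) else ((if true then false else false) || true)) else (if (6 < (if false then 6 else 7)) then ((5 + 6) < (if false then 0 else 6)) else true))
step 3: [if@root] (if (6 < (if false then 6 else 7)) then ((5 + 6) < (if false then 0 else 6)) else true)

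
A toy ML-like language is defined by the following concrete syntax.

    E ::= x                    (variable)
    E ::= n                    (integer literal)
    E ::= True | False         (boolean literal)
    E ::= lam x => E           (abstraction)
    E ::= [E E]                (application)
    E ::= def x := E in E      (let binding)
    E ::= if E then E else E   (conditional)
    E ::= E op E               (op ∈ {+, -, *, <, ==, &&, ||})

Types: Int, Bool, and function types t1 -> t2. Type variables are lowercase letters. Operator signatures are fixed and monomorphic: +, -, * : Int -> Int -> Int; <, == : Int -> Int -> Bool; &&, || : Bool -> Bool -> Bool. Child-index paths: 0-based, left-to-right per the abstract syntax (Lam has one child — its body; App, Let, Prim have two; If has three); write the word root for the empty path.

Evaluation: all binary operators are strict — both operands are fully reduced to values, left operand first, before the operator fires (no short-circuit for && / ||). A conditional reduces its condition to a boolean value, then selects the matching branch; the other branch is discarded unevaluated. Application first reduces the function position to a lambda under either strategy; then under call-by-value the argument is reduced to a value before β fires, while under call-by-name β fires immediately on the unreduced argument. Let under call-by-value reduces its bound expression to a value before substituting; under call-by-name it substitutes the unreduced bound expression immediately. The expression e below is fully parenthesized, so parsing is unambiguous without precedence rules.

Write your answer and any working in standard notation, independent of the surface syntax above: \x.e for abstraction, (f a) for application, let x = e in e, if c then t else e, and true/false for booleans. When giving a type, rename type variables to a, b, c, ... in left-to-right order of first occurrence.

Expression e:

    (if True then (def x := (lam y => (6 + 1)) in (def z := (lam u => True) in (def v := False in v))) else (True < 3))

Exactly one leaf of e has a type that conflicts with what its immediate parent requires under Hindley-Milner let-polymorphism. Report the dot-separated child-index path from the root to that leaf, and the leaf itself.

Working:
  unify Bool ~ Bool
  unify Int ~ Int
  unify Int ~ Int
\y._ : a -> Int
let x : forall. a -> Int
\u._ : b -> Bool
let z : forall. b -> Bool
let v : Bool
v : Bool
  unify Bool ~ Int
  FAIL: mismatch Bool ~ Int

Answer: 2.0 : true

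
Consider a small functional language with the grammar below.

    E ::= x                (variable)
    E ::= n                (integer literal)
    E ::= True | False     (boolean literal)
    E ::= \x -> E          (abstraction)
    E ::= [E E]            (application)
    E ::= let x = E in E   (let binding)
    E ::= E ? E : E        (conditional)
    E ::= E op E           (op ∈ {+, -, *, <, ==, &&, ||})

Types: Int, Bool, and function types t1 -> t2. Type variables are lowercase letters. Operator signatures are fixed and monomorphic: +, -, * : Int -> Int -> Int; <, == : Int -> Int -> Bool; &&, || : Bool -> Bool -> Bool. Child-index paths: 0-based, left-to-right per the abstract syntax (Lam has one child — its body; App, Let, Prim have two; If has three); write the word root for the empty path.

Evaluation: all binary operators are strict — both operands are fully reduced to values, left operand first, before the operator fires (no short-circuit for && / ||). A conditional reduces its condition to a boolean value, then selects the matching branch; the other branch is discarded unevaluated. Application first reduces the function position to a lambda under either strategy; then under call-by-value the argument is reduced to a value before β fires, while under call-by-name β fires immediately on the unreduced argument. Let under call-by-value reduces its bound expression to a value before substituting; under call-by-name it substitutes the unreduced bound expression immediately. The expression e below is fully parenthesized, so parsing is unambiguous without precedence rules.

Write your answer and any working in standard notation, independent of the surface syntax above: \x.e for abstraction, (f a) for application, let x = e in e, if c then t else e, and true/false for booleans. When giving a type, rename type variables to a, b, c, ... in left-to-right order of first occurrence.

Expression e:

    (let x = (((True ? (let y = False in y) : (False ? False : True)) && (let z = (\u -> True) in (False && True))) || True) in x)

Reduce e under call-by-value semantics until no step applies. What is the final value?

Answer: true

Working:
step 0: (let x = (((if true then (let y = false in y) else (if false then false else true)) && (let z = (\u.true) in (false && true))) || true) in x)
step 1: [if@0.0.0] (let x = (((let y = false in y) && (let z = (\u.true) in (false && true))) || true) in x)
step 2: [let@0.0.0] (let x = ((false && (let z = (\u.true) in (false && true))) || true) in x)
step 3: [let@0.0.1] (let x = ((false && (false && true)) || true) in x)
step 4: [delta@0.0.1] (let x = ((false && false) || true) in x)
step 5: [delta@0.0] (let x = (false || true) in x)
step 6: [delta@0] (let x = true in x)
step 7: [let@root] true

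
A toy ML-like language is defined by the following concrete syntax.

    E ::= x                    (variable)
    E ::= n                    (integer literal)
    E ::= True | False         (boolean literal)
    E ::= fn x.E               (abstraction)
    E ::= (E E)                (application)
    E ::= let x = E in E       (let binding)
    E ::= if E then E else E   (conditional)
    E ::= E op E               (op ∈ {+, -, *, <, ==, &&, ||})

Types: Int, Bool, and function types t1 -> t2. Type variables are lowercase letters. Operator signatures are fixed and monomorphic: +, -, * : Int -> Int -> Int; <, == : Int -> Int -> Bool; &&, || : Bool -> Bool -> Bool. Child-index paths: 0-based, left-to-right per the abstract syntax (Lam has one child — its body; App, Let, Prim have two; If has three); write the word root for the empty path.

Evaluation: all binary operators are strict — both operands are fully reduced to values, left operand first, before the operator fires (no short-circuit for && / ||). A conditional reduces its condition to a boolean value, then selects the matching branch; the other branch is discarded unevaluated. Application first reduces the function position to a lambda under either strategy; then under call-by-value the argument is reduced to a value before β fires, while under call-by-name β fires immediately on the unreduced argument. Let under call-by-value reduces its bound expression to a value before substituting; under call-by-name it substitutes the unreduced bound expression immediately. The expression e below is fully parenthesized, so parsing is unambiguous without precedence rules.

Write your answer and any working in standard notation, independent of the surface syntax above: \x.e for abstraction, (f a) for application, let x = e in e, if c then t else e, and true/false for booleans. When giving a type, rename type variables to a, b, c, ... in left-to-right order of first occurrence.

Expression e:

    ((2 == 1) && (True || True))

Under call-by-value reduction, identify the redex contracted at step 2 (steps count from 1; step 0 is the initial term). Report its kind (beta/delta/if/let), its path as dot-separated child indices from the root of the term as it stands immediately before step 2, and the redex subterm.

Working:
step 0: ((2 == 1) && (true || true))
step 1: [delta@0] (false && (true || true))
step 2: [delta@1] (false && true)

Answer: delta at 1 : (true || true)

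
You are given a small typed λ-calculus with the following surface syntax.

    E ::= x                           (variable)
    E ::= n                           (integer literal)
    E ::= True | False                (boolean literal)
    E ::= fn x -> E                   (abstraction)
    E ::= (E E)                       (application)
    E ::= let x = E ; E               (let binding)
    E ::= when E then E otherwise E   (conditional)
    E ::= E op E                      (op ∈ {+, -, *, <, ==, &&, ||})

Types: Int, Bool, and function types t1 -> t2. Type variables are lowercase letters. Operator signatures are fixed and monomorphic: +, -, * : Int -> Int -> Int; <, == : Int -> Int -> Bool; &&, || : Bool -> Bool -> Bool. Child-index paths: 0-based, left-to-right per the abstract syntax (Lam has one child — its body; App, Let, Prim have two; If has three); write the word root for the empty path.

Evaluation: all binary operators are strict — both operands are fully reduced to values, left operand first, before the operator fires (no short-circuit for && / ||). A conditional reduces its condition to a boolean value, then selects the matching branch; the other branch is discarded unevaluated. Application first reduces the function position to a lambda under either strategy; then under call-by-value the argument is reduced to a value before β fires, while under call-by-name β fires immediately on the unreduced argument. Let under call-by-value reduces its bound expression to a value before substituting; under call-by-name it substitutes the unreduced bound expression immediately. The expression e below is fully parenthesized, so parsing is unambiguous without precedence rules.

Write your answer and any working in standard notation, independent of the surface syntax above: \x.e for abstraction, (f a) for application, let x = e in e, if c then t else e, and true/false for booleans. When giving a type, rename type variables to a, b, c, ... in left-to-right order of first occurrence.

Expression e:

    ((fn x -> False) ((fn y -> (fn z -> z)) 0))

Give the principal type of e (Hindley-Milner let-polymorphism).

Working:
\x._ : a -> Bool
z : c
\z._ : c -> c
\y._ : b -> c -> c
  unify b -> c -> c ~ Int -> d
  unify b ~ Int
  unify c -> c ~ d
_ _ : c -> c
  unify a -> Bool ~ (c -> c) -> e
  unify a ~ c -> c
  unify Bool ~ e
_ _ : Bool

Answer: Bool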